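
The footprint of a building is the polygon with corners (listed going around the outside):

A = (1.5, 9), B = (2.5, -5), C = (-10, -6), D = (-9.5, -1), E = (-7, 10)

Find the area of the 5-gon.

Apply Gauss's area formula: 2A = Σ (x_i·y_{i+1} − x_{i+1}·y_i), indices taken mod 5.
A→B: (1.5)(-5) − (2.5)(9) = -30
B→C: (2.5)(-6) − (-10)(-5) = -65
C→D: (-10)(-1) − (-9.5)(-6) = -47
D→E: (-9.5)(10) − (-7)(-1) = -102
E→A: (-7)(9) − (1.5)(10) = -78
Σ = -322
Area = |Σ|/2 = 161.

161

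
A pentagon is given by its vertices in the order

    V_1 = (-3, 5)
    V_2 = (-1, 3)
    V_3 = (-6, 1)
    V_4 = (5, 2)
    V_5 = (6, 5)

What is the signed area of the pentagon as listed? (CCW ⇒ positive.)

Σ = (-4) + (17) + (-17) + (13) + (45) = 54
Signed area = Σ/2 = 27 (positive ⇒ counter-clockwise traversal).

27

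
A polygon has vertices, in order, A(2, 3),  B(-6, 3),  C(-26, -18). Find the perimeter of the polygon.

|AB| = √((-8)² + (0)²) = √64 = 8
|BC| = √((-20)² + (-21)²) = √841 = 29
|CA| = √((28)² + (21)²) = √1225 = 35
Perimeter = 8 + 29 + 35 = 72.

72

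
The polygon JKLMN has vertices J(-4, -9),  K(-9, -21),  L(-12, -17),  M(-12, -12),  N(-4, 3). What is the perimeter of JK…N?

52

|JK| = √((-5)² + (-12)²) = √169 = 13
|KL| = √((-3)² + (4)²) = √25 = 5
|LM| = √((0)² + (5)²) = √25 = 5
|MN| = √((8)² + (15)²) = √289 = 17
|NJ| = √((0)² + (-12)²) = √144 = 12
Perimeter = 13 + 5 + 5 + 17 + 12 = 52.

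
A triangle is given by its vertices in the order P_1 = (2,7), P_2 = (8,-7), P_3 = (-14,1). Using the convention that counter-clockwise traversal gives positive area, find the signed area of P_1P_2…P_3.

P_1→P_2: (2)(-7) − (8)(7) = -70
P_2→P_3: (8)(1) − (-14)(-7) = -90
P_3→P_1: (-14)(7) − (2)(1) = -100
Σ = -260
Signed area = Σ/2 = -130 (negative ⇒ clockwise traversal).

-130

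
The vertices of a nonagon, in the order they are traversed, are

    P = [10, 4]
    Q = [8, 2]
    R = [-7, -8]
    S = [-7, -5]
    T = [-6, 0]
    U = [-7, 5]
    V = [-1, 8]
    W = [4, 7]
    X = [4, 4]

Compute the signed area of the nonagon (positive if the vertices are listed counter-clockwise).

Apply the shoelace formula: 2A = Σ (x_i·y_{i+1} − x_{i+1}·y_i), indices taken mod 9.
P→Q: (10)(2) − (8)(4) = -12
Q→R: (8)(-8) − (-7)(2) = -50
R→S: (-7)(-5) − (-7)(-8) = -21
S→T: (-7)(0) − (-6)(-5) = -30
T→U: (-6)(5) − (-7)(0) = -30
U→V: (-7)(8) − (-1)(5) = -51
V→W: (-1)(7) − (4)(8) = -39
W→X: (4)(4) − (4)(7) = -12
X→P: (4)(4) − (10)(4) = -24
Σ = -269
Signed area = Σ/2 = -134.5 (negative ⇒ clockwise traversal).

-134.5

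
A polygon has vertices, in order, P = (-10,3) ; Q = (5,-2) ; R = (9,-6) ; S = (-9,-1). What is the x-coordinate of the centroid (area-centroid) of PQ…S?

-170/107

Apply the surveyor's formula. First the cross-terms c_i = x_i·y_{i+1} − x_{i+1}·y_i:
  5, -12, -63, -37  ⇒  2A = -107, A = -53.5.
Then Σ (x_i + x_{i+1})·c_i = 510, so x̄ = 510 / (6·(-53.5)) = -170/107.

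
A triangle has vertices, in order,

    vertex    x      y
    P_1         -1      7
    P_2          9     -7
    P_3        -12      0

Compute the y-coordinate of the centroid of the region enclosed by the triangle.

0

Apply the surveyor's formula. First the cross-terms c_i = x_i·y_{i+1} − x_{i+1}·y_i:
  -56, -84, -84  ⇒  2A = -224, A = -112.
Then Σ (y_i + y_{i+1})·c_i = 0, so ȳ = 0 / (6·(-112)) = 0.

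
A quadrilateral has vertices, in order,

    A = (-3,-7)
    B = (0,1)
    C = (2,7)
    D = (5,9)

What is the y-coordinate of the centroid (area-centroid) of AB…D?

Apply Gauss's area formula. First the cross-terms c_i = x_i·y_{i+1} − x_{i+1}·y_i:
  -3, -2, -17, -8  ⇒  2A = -30, A = -15.
Then Σ (y_i + y_{i+1})·c_i = -286, so ȳ = -286 / (6·(-15)) = 143/45.

143/45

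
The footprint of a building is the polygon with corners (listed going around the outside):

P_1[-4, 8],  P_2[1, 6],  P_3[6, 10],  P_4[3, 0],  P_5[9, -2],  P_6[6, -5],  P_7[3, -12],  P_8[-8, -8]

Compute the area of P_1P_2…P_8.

Apply the surveyor's formula: 2A = Σ (x_i·y_{i+1} − x_{i+1}·y_i), indices taken mod 8.
P_1→P_2: (-4)(6) − (1)(8) = -32
P_2→P_3: (1)(10) − (6)(6) = -26
P_3→P_4: (6)(0) − (3)(10) = -30
P_4→P_5: (3)(-2) − (9)(0) = -6
P_5→P_6: (9)(-5) − (6)(-2) = -33
P_6→P_7: (6)(-12) − (3)(-5) = -57
P_7→P_8: (3)(-8) − (-8)(-12) = -120
P_8→P_1: (-8)(8) − (-4)(-8) = -96
Σ = -400
Area = |Σ|/2 = 200.

200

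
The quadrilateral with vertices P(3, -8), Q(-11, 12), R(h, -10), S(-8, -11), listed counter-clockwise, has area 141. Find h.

-9

Write out the shoelace sum; only the two edges meeting at R involve h:
2·Area = [((-11)·(-10) − h·12) + (h·(-11) − (-8)·(-10))] + 45
       = -23·h + 75 = 282
⇒ h = -9.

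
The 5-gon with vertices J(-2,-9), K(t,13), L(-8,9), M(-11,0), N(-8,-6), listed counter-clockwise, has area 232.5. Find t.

9

The doubled signed area Σ (x_i y_{i+1} − x_{i+1} y_i) is linear in t.
With t=0 it equals 303; the coefficient of t is 18 (from the two edges through K).
So 18·t + 303 = 2·232.5 = 465 ⇒ t = 9.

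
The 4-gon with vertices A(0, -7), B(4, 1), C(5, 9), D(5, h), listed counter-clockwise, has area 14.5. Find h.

The doubled signed area Σ (x_i y_{i+1} − x_{i+1} y_i) is linear in h.
With h=0 it equals -21; the coefficient of h is 5 (from the two edges through D).
So 5·h + -21 = 2·14.5 = 29 ⇒ h = 10.

10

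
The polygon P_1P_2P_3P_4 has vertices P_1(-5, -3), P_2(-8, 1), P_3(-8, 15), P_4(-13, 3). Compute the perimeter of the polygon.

42

|P_1P_2| = √((-3)² + (4)²) = √25 = 5
|P_2P_3| = √((0)² + (14)²) = √196 = 14
|P_3P_4| = √((-5)² + (-12)²) = √169 = 13
|P_4P_1| = √((8)² + (-6)²) = √100 = 10
Perimeter = 5 + 14 + 13 + 10 = 42.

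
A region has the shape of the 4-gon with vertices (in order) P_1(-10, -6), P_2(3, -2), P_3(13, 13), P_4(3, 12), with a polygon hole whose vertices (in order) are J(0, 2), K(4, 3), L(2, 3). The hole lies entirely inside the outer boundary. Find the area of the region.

160

Outer boundary:
Apply the surveyor's formula: 2A = Σ (x_i·y_{i+1} − x_{i+1}·y_i), indices taken mod 4.
Cross-terms: 38, 65, 117, 102  ⇒  Σ = 322
Area = |Σ|/2 = 161.
Hole:
Σ = (-8) + (6) + (4) = 2
Area = |Σ|/2 = 1.
Net area = 161 − 1 = 160.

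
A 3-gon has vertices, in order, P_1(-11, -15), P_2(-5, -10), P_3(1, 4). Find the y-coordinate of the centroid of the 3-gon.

-7

Apply the surveyor's formula. First the cross-terms c_i = x_i·y_{i+1} − x_{i+1}·y_i:
  35, -10, 29  ⇒  2A = 54, A = 27.
Then Σ (y_i + y_{i+1})·c_i = -1134, so ȳ = -1134 / (6·27) = -7.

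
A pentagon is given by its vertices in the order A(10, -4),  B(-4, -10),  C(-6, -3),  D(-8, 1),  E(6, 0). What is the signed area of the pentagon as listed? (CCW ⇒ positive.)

Apply the shoelace formula: 2A = Σ (x_i·y_{i+1} − x_{i+1}·y_i), indices taken mod 5.
Σ = (-116) + (-48) + (-30) + (-6) + (-24) = -224
Signed area = Σ/2 = -112 (negative ⇒ clockwise traversal).

-112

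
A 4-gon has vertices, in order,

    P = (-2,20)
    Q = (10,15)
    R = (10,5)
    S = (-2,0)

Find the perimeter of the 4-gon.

56

|PQ| = √((12)² + (-5)²) = √169 = 13
|QR| = √((0)² + (-10)²) = √100 = 10
|RS| = √((-12)² + (-5)²) = √169 = 13
|SP| = √((0)² + (20)²) = √400 = 20
Perimeter = 13 + 10 + 13 + 20 = 56.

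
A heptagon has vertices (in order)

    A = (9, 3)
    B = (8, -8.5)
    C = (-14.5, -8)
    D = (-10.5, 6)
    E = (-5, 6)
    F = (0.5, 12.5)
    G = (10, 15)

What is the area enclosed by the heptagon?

389.875

Apply the shoelace (surveyor's) formula: 2A = Σ (x_i·y_{i+1} − x_{i+1}·y_i), indices taken mod 7.
Cross-terms: -100.5, -187.25, -171, -33, -65.5, -117.5, -105  ⇒  Σ = -779.75
Area = |Σ|/2 = 389.875.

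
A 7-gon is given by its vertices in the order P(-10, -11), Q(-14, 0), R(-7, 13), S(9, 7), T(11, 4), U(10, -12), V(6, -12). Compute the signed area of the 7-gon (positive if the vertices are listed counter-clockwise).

Cross-terms: -154, -182, -166, -41, -172, -48, -186  ⇒  Σ = -949
Signed area = Σ/2 = -474.5 (negative ⇒ clockwise traversal).

-474.5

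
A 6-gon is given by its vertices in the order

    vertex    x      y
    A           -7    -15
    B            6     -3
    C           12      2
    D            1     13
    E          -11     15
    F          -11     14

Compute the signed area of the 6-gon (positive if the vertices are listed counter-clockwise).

372.5

Σ = (111) + (48) + (154) + (158) + (11) + (263) = 745
Signed area = Σ/2 = 372.5 (positive ⇒ counter-clockwise traversal).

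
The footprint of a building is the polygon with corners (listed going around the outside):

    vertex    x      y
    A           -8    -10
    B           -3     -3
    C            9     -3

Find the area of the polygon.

Σ = (-6) + (36) + (-114) = -84
Area = |Σ|/2 = 42.

42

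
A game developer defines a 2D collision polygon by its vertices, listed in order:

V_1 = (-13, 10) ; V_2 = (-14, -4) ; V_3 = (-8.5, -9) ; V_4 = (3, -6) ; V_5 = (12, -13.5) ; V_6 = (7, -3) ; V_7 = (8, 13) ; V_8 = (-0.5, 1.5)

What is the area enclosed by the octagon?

300

Apply Gauss's area formula: 2A = Σ (x_i·y_{i+1} − x_{i+1}·y_i), indices taken mod 8.
V_1→V_2: (-13)(-4) − (-14)(10) = 192
V_2→V_3: (-14)(-9) − (-8.5)(-4) = 92
V_3→V_4: (-8.5)(-6) − (3)(-9) = 78
V_4→V_5: (3)(-13.5) − (12)(-6) = 31.5
V_5→V_6: (12)(-3) − (7)(-13.5) = 58.5
V_6→V_7: (7)(13) − (8)(-3) = 115
V_7→V_8: (8)(1.5) − (-0.5)(13) = 18.5
V_8→V_1: (-0.5)(10) − (-13)(1.5) = 14.5
Σ = 600
Area = |Σ|/2 = 300.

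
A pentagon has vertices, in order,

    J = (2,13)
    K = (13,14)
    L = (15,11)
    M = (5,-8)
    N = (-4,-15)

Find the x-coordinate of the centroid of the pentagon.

4.91796875

Apply the shoelace (surveyor's) formula. First the cross-terms c_i = x_i·y_{i+1} − x_{i+1}·y_i:
  -141, -67, -175, -107, -22  ⇒  2A = -512, A = -256.
Then Σ (x_i + x_{i+1})·c_i = -7554, so x̄ = -7554 / (6·(-256)) = 4.91796875.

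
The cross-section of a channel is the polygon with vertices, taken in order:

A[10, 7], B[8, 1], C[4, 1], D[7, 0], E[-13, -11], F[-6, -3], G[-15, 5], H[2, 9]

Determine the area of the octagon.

A→B: (10)(1) − (8)(7) = -46
B→C: (8)(1) − (4)(1) = 4
C→D: (4)(0) − (7)(1) = -7
D→E: (7)(-11) − (-13)(0) = -77
E→F: (-13)(-3) − (-6)(-11) = -27
F→G: (-6)(5) − (-15)(-3) = -75
G→H: (-15)(9) − (2)(5) = -145
H→A: (2)(7) − (10)(9) = -76
Σ = -449
Area = |Σ|/2 = 224.5.

224.5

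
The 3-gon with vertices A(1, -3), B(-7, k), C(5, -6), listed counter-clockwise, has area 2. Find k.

The doubled signed area Σ (x_i y_{i+1} − x_{i+1} y_i) is linear in k.
With k=0 it equals 12; the coefficient of k is -4 (from the two edges through B).
So -4·k + 12 = 2·2 = 4 ⇒ k = 2.

2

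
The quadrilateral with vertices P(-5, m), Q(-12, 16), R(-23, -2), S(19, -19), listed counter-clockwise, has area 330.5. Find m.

Write out the shoelace sum; only the two edges meeting at P involve m:
2·Area = [(19·m − (-5)·(-19)) + ((-5)·16 − (-12)·m)] + 867
       = 31·m + 692 = 661
⇒ m = -1.

-1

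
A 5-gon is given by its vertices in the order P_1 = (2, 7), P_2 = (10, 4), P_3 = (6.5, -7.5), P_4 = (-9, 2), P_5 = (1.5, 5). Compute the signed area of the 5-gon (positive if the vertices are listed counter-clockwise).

Cross-terms: -62, -101, -54.5, -48, 0.5  ⇒  Σ = -265
Signed area = Σ/2 = -132.5 (negative ⇒ clockwise traversal).

-132.5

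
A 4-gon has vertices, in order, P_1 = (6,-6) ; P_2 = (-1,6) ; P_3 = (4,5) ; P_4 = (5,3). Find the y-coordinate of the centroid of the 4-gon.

Apply the shoelace formula. First the cross-terms c_i = x_i·y_{i+1} − x_{i+1}·y_i:
  30, -29, -13, -48  ⇒  2A = -60, A = -30.
Then Σ (y_i + y_{i+1})·c_i = -279, so ȳ = -279 / (6·(-30)) = 1.55.

1.55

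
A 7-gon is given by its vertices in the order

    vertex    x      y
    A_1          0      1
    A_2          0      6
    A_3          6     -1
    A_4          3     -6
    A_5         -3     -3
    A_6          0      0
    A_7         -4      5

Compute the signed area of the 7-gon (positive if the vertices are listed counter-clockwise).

Apply the shoelace (surveyor's) formula: 2A = Σ (x_i·y_{i+1} − x_{i+1}·y_i), indices taken mod 7.
Σ = (0) + (-36) + (-33) + (-27) + (0) + (0) + (-4) = -100
Signed area = Σ/2 = -50 (negative ⇒ clockwise traversal).

-50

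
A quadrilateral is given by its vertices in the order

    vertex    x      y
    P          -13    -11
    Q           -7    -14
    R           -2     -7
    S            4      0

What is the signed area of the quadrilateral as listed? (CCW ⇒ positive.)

55

Apply Gauss's area formula: 2A = Σ (x_i·y_{i+1} − x_{i+1}·y_i), indices taken mod 4.
Cross-terms: 105, 21, 28, -44  ⇒  Σ = 110
Signed area = Σ/2 = 55 (positive ⇒ counter-clockwise traversal).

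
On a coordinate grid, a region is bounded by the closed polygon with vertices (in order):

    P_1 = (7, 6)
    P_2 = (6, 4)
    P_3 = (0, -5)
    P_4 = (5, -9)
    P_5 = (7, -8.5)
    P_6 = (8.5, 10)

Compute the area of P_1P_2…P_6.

65.375

Σ = (-8) + (-30) + (25) + (20.5) + (142.25) + (-19) = 130.75
Area = |Σ|/2 = 65.375.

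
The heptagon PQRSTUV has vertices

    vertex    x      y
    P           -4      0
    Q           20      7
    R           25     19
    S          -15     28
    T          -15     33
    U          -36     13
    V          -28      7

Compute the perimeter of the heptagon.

148

|PQ| = √((24)² + (7)²) = √625 = 25
|QR| = √((5)² + (12)²) = √169 = 13
|RS| = √((-40)² + (9)²) = √1681 = 41
|ST| = √((0)² + (5)²) = √25 = 5
|TU| = √((-21)² + (-20)²) = √841 = 29
|UV| = √((8)² + (-6)²) = √100 = 10
|VP| = √((24)² + (-7)²) = √625 = 25
Perimeter = 25 + 13 + 41 + 5 + 29 + 10 + 25 = 148.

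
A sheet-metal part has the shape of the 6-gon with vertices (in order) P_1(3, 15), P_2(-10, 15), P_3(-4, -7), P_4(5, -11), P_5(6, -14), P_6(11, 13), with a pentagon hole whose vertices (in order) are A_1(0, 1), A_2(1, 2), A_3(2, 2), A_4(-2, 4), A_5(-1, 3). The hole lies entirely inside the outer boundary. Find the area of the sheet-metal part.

376

Outer boundary:
Apply Gauss's area formula: 2A = Σ (x_i·y_{i+1} − x_{i+1}·y_i), indices taken mod 6.
Cross-terms: 195, 130, 79, -4, 232, 126  ⇒  Σ = 758
Area = |Σ|/2 = 379.
Hole:
Apply Gauss's area formula: 2A = Σ (x_i·y_{i+1} − x_{i+1}·y_i), indices taken mod 5.
Σ = (-1) + (-2) + (12) + (-2) + (-1) = 6
Area = |Σ|/2 = 3.
Net area = 379 − 3 = 376.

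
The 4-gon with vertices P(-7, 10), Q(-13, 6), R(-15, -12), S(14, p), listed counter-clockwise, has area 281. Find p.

10

Write out the shoelace sum; only the two edges meeting at S involve p:
2·Area = [((-15)·p − 14·(-12)) + (14·10 − (-7)·p)] + 334
       = -8·p + 642 = 562
⇒ p = 10.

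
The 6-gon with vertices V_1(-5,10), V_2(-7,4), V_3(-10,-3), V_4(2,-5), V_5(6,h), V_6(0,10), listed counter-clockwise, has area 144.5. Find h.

-9

The doubled signed area Σ (x_i y_{i+1} − x_{i+1} y_i) is linear in h.
With h=0 it equals 307; the coefficient of h is 2 (from the two edges through V_5).
So 2·h + 307 = 2·144.5 = 289 ⇒ h = -9.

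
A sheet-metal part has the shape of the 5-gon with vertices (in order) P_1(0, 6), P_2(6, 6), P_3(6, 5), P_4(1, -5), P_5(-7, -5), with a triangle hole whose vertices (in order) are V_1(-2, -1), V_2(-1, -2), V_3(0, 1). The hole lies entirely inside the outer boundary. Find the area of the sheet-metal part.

Outer boundary:
Apply the surveyor's formula: 2A = Σ (x_i·y_{i+1} − x_{i+1}·y_i), indices taken mod 5.
Cross-terms: -36, -6, -35, -40, -42  ⇒  Σ = -159
Area = |Σ|/2 = 79.5.
Hole:
Cross-terms: 3, -1, 2  ⇒  Σ = 4
Area = |Σ|/2 = 2.
Net area = 79.5 − 2 = 77.5.

77.5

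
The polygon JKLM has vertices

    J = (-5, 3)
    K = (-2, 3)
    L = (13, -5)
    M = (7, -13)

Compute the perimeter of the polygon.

|JK| = √((3)² + (0)²) = √9 = 3
|KL| = √((15)² + (-8)²) = √289 = 17
|LM| = √((-6)² + (-8)²) = √100 = 10
|MJ| = √((-12)² + (16)²) = √400 = 20
Perimeter = 3 + 17 + 10 + 20 = 50.

50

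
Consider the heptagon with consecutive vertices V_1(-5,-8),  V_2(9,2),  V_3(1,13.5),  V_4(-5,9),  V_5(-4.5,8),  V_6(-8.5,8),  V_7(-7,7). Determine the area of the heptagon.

189

Cross-terms: 62, 119.5, 76.5, 0.5, 32, -3.5, 91  ⇒  Σ = 378
Area = |Σ|/2 = 189.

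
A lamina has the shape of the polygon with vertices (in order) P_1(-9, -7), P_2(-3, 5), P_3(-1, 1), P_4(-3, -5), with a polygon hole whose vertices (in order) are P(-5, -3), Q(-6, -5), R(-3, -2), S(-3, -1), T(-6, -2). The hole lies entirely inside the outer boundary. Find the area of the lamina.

35.5

Outer boundary:
Apply the shoelace formula: 2A = Σ (x_i·y_{i+1} − x_{i+1}·y_i), indices taken mod 4.
Σ = (-66) + (2) + (8) + (-24) = -80
Area = |Σ|/2 = 40.
Hole:
Cross-terms: 7, -3, -3, 0, 8  ⇒  Σ = 9
Area = |Σ|/2 = 4.5.
Net area = 40 − 4.5 = 35.5.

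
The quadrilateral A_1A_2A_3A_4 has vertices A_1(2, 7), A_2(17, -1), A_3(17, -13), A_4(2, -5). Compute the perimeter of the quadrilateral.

|A_1A_2| = √((15)² + (-8)²) = √289 = 17
|A_2A_3| = √((0)² + (-12)²) = √144 = 12
|A_3A_4| = √((-15)² + (8)²) = √289 = 17
|A_4A_1| = √((0)² + (12)²) = √144 = 12
Perimeter = 17 + 12 + 17 + 12 = 58.

58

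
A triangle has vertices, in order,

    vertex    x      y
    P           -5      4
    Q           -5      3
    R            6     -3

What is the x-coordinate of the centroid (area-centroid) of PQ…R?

-4/3

Apply the shoelace formula. First the cross-terms c_i = x_i·y_{i+1} − x_{i+1}·y_i:
  5, -3, 9  ⇒  2A = 11, A = 5.5.
Then Σ (x_i + x_{i+1})·c_i = -44, so x̄ = -44 / (6·5.5) = -4/3.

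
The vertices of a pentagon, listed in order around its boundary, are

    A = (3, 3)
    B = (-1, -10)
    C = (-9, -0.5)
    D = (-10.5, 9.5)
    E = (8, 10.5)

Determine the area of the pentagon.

Apply the shoelace (surveyor's) formula: 2A = Σ (x_i·y_{i+1} − x_{i+1}·y_i), indices taken mod 5.
A→B: (3)(-10) − (-1)(3) = -27
B→C: (-1)(-0.5) − (-9)(-10) = -89.5
C→D: (-9)(9.5) − (-10.5)(-0.5) = -90.75
D→E: (-10.5)(10.5) − (8)(9.5) = -186.25
E→A: (8)(3) − (3)(10.5) = -7.5
Σ = -401
Area = |Σ|/2 = 200.5.

200.5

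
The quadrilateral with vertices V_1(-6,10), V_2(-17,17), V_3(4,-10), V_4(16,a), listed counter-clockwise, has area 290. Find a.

Write out the shoelace sum; only the two edges meeting at V_4 involve a:
2·Area = [(4·a − 16·(-10)) + (16·10 − (-6)·a)] + 170
       = 10·a + 490 = 580
⇒ a = 9.

9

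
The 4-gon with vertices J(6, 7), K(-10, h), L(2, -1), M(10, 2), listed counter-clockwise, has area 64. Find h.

-6

The doubled signed area Σ (x_i y_{i+1} − x_{i+1} y_i) is linear in h.
With h=0 it equals 152; the coefficient of h is 4 (from the two edges through K).
So 4·h + 152 = 2·64 = 128 ⇒ h = -6.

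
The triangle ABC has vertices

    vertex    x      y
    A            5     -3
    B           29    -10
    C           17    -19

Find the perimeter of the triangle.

|AB| = √((24)² + (-7)²) = √625 = 25
|BC| = √((-12)² + (-9)²) = √225 = 15
|CA| = √((-12)² + (16)²) = √400 = 20
Perimeter = 25 + 15 + 20 = 60.

60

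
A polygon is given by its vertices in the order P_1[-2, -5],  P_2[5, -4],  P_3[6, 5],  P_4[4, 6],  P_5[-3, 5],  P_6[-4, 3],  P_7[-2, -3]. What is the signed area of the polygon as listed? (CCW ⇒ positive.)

Σ = (33) + (49) + (16) + (38) + (11) + (18) + (4) = 169
Signed area = Σ/2 = 84.5 (positive ⇒ counter-clockwise traversal).

84.5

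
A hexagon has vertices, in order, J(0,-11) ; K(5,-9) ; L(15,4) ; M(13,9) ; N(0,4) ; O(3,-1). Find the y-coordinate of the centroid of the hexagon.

Apply the surveyor's formula. First the cross-terms c_i = x_i·y_{i+1} − x_{i+1}·y_i:
  55, 155, 83, 52, -12, -33  ⇒  2A = 300, A = 150.
Then Σ (y_i + y_{i+1})·c_i = 240, so ȳ = 240 / (6·150) = 4/15.

4/15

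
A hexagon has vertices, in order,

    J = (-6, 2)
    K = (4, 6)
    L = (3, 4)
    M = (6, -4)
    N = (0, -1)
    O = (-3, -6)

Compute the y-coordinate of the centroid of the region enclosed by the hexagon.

51/133

Apply Gauss's area formula. First the cross-terms c_i = x_i·y_{i+1} − x_{i+1}·y_i:
  -44, -2, -36, -6, -3, -42  ⇒  2A = -133, A = -66.5.
Then Σ (y_i + y_{i+1})·c_i = -153, so ȳ = -153 / (6·(-66.5)) = 51/133.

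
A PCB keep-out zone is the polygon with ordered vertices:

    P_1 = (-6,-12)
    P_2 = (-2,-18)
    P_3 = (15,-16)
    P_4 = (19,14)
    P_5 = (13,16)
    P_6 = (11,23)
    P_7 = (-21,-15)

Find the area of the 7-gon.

Apply Gauss's area formula: 2A = Σ (x_i·y_{i+1} − x_{i+1}·y_i), indices taken mod 7.
Σ = (84) + (302) + (514) + (122) + (123) + (318) + (162) = 1625
Area = |Σ|/2 = 812.5.

812.5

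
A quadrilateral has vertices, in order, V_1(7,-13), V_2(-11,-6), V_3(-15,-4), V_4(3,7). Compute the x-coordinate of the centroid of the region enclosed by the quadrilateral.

Apply the shoelace formula. First the cross-terms c_i = x_i·y_{i+1} − x_{i+1}·y_i:
  -185, -46, -93, -88  ⇒  2A = -412, A = -206.
Then Σ (x_i + x_{i+1})·c_i = 2172, so x̄ = 2172 / (6·(-206)) = -181/103.

-181/103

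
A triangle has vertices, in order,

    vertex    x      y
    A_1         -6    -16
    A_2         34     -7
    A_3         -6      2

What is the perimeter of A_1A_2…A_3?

|A_1A_2| = √((40)² + (9)²) = √1681 = 41
|A_2A_3| = √((-40)² + (9)²) = √1681 = 41
|A_3A_1| = √((0)² + (-18)²) = √324 = 18
Perimeter = 41 + 41 + 18 = 100.

100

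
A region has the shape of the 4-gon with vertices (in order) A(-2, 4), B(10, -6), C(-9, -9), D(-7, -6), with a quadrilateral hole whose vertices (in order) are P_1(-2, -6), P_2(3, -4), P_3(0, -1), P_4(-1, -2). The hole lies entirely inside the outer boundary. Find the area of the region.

98.5

Outer boundary:
Cross-terms: -28, -144, -9, -40  ⇒  Σ = -221
Area = |Σ|/2 = 110.5.
Hole:
Σ = (26) + (-3) + (-1) + (2) = 24
Area = |Σ|/2 = 12.
Net area = 110.5 − 12 = 98.5.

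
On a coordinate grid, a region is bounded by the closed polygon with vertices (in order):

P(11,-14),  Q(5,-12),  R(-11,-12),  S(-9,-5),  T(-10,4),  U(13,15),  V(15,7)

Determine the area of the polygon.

Apply Gauss's area formula: 2A = Σ (x_i·y_{i+1} − x_{i+1}·y_i), indices taken mod 7.
Σ = (-62) + (-192) + (-53) + (-86) + (-202) + (-134) + (-287) = -1016
Area = |Σ|/2 = 508.

508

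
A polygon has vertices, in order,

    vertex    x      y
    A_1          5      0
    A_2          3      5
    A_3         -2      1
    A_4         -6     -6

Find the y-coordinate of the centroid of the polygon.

Apply the shoelace formula. First the cross-terms c_i = x_i·y_{i+1} − x_{i+1}·y_i:
  25, 13, 18, 30  ⇒  2A = 86, A = 43.
Then Σ (y_i + y_{i+1})·c_i = -67, so ȳ = -67 / (6·43) = -67/258.

-67/258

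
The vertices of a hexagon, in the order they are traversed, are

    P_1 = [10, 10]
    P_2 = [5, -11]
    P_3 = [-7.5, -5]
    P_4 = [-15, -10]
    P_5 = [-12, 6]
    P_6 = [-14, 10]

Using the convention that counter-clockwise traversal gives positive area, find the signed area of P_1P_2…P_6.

Apply the surveyor's formula: 2A = Σ (x_i·y_{i+1} − x_{i+1}·y_i), indices taken mod 6.
Σ = (-160) + (-107.5) + (0) + (-210) + (-36) + (-240) = -753.5
Signed area = Σ/2 = -376.75 (negative ⇒ clockwise traversal).

-376.75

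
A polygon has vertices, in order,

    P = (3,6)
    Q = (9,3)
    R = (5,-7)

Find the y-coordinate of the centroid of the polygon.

2/3

Apply the surveyor's formula. First the cross-terms c_i = x_i·y_{i+1} − x_{i+1}·y_i:
  -45, -78, 51  ⇒  2A = -72, A = -36.
Then Σ (y_i + y_{i+1})·c_i = -144, so ȳ = -144 / (6·(-36)) = 2/3.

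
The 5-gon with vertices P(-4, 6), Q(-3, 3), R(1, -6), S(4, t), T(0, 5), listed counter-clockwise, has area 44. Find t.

3

Write out the shoelace sum; only the two edges meeting at S involve t:
2·Area = [(1·t − 4·(-6)) + (4·5 − 0·t)] + 41
       = 1·t + 85 = 88
⇒ t = 3.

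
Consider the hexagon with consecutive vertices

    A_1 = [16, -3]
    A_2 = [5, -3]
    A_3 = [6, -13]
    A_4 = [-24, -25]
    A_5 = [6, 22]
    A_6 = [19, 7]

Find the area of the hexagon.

Apply the surveyor's formula: 2A = Σ (x_i·y_{i+1} − x_{i+1}·y_i), indices taken mod 6.
Cross-terms: -33, -47, -462, -378, -376, -169  ⇒  Σ = -1465
Area = |Σ|/2 = 732.5.

732.5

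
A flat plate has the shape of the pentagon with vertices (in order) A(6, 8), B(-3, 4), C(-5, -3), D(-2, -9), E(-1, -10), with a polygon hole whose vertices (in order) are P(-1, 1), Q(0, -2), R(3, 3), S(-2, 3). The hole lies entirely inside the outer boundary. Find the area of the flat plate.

Outer boundary:
Apply the shoelace (surveyor's) formula: 2A = Σ (x_i·y_{i+1} − x_{i+1}·y_i), indices taken mod 5.
Σ = (48) + (29) + (39) + (11) + (52) = 179
Area = |Σ|/2 = 89.5.
Hole:
Apply Gauss's area formula: 2A = Σ (x_i·y_{i+1} − x_{i+1}·y_i), indices taken mod 4.
P→Q: (-1)(-2) − (0)(1) = 2
Q→R: (0)(3) − (3)(-2) = 6
R→S: (3)(3) − (-2)(3) = 15
S→P: (-2)(1) − (-1)(3) = 1
Σ = 24
Area = |Σ|/2 = 12.
Net area = 89.5 − 12 = 77.5.

77.5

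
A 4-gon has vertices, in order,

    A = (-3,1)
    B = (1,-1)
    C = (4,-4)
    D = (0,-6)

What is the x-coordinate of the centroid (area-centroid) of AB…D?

23/60

Apply the shoelace (surveyor's) formula. First the cross-terms c_i = x_i·y_{i+1} − x_{i+1}·y_i:
  2, 0, -24, -18  ⇒  2A = -40, A = -20.
Then Σ (x_i + x_{i+1})·c_i = -46, so x̄ = -46 / (6·(-20)) = 23/60.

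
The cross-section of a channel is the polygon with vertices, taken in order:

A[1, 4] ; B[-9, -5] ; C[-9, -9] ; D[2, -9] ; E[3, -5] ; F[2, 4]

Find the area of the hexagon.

Σ = (31) + (36) + (99) + (17) + (22) + (4) = 209
Area = |Σ|/2 = 104.5.

104.5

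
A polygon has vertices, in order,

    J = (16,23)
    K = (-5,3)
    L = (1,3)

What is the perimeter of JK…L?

|JK| = √((-21)² + (-20)²) = √841 = 29
|KL| = √((6)² + (0)²) = √36 = 6
|LJ| = √((15)² + (20)²) = √625 = 25
Perimeter = 29 + 6 + 25 = 60.

60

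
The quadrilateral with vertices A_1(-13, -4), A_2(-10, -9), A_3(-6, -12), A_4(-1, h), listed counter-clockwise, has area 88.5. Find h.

Write out the shoelace sum; only the two edges meeting at A_4 involve h:
2·Area = [((-6)·h − (-1)·(-12)) + ((-1)·(-4) − (-13)·h)] + 143
       = 7·h + 135 = 177
⇒ h = 6.

6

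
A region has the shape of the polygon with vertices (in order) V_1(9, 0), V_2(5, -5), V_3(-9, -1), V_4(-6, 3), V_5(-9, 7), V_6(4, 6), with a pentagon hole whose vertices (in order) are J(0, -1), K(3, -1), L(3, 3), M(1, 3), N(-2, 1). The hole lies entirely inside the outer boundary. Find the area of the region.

124.5

Outer boundary:
Σ = (-45) + (-50) + (-33) + (-15) + (-82) + (-54) = -279
Area = |Σ|/2 = 139.5.
Hole:
Apply the shoelace (surveyor's) formula: 2A = Σ (x_i·y_{i+1} − x_{i+1}·y_i), indices taken mod 5.
Cross-terms: 3, 12, 6, 7, 2  ⇒  Σ = 30
Area = |Σ|/2 = 15.
Net area = 139.5 − 15 = 124.5.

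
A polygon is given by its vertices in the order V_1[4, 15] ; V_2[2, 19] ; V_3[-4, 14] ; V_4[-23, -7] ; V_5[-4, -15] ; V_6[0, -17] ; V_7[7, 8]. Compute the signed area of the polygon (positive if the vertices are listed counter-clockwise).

Σ = (46) + (104) + (350) + (317) + (68) + (119) + (73) = 1077
Signed area = Σ/2 = 538.5 (positive ⇒ counter-clockwise traversal).

538.5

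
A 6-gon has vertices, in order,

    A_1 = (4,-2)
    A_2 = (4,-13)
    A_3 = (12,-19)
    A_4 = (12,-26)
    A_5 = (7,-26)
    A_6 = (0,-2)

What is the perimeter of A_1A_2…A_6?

|A_1A_2| = √((0)² + (-11)²) = √121 = 11
|A_2A_3| = √((8)² + (-6)²) = √100 = 10
|A_3A_4| = √((0)² + (-7)²) = √49 = 7
|A_4A_5| = √((-5)² + (0)²) = √25 = 5
|A_5A_6| = √((-7)² + (24)²) = √625 = 25
|A_6A_1| = √((4)² + (0)²) = √16 = 4
Perimeter = 11 + 10 + 7 + 5 + 25 + 4 = 62.

62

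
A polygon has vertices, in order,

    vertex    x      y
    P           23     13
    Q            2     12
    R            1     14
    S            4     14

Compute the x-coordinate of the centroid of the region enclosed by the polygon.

601/69

Apply the surveyor's formula. First the cross-terms c_i = x_i·y_{i+1} − x_{i+1}·y_i:
  250, 16, -42, -270  ⇒  2A = -46, A = -23.
Then Σ (x_i + x_{i+1})·c_i = -1202, so x̄ = -1202 / (6·(-23)) = 601/69.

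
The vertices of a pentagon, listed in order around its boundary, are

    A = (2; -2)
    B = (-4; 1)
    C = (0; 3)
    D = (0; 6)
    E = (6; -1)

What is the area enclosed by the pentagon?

32

Apply Gauss's area formula: 2A = Σ (x_i·y_{i+1} − x_{i+1}·y_i), indices taken mod 5.
Σ = (-6) + (-12) + (0) + (-36) + (-10) = -64
Area = |Σ|/2 = 32.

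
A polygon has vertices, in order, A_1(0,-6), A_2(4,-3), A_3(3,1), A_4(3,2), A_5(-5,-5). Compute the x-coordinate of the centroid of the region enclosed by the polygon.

1/3

Apply the surveyor's formula. First the cross-terms c_i = x_i·y_{i+1} − x_{i+1}·y_i:
  24, 13, 3, -5, 30  ⇒  2A = 65, A = 32.5.
Then Σ (x_i + x_{i+1})·c_i = 65, so x̄ = 65 / (6·32.5) = 1/3.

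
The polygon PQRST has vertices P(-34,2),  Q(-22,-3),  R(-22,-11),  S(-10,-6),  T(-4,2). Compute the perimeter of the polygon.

|PQ| = √((12)² + (-5)²) = √169 = 13
|QR| = √((0)² + (-8)²) = √64 = 8
|RS| = √((12)² + (5)²) = √169 = 13
|ST| = √((6)² + (8)²) = √100 = 10
|TP| = √((-30)² + (0)²) = √900 = 30
Perimeter = 13 + 8 + 13 + 10 + 30 = 74.

74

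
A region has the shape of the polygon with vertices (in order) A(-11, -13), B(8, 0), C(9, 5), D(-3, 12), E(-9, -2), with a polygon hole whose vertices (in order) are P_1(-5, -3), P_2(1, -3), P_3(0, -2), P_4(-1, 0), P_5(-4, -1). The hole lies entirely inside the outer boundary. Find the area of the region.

Outer boundary:
Apply the shoelace (surveyor's) formula: 2A = Σ (x_i·y_{i+1} − x_{i+1}·y_i), indices taken mod 5.
Σ = (104) + (40) + (123) + (114) + (95) = 476
Area = |Σ|/2 = 238.
Hole:
Cross-terms: 18, -2, -2, 1, 7  ⇒  Σ = 22
Area = |Σ|/2 = 11.
Net area = 238 − 11 = 227.

227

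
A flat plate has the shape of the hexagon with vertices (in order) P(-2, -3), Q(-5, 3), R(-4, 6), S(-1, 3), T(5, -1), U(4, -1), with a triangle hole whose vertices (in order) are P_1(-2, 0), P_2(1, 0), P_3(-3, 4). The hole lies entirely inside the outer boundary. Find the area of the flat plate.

Outer boundary:
Apply the shoelace formula: 2A = Σ (x_i·y_{i+1} − x_{i+1}·y_i), indices taken mod 6.
P→Q: (-2)(3) − (-5)(-3) = -21
Q→R: (-5)(6) − (-4)(3) = -18
R→S: (-4)(3) − (-1)(6) = -6
S→T: (-1)(-1) − (5)(3) = -14
T→U: (5)(-1) − (4)(-1) = -1
U→P: (4)(-3) − (-2)(-1) = -14
Σ = -74
Area = |Σ|/2 = 37.
Hole:
Apply the surveyor's formula: 2A = Σ (x_i·y_{i+1} − x_{i+1}·y_i), indices taken mod 3.
Σ = (0) + (4) + (8) = 12
Area = |Σ|/2 = 6.
Net area = 37 − 6 = 31.

31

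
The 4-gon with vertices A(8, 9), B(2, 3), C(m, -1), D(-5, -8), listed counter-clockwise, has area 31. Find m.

-4

Write out the shoelace sum; only the two edges meeting at C involve m:
2·Area = [(2·(-1) − m·3) + (m·(-8) − (-5)·(-1))] + 25
       = -11·m + 18 = 62
⇒ m = -4.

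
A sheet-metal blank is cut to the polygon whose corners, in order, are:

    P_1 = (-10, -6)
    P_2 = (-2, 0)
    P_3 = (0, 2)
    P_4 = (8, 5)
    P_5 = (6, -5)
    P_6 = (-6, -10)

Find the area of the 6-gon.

Apply the shoelace (surveyor's) formula: 2A = Σ (x_i·y_{i+1} − x_{i+1}·y_i), indices taken mod 6.
Σ = (-12) + (-4) + (-16) + (-70) + (-90) + (-64) = -256
Area = |Σ|/2 = 128.

128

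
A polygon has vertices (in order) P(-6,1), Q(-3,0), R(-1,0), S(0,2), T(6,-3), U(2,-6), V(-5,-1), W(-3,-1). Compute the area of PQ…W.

Apply the shoelace (surveyor's) formula: 2A = Σ (x_i·y_{i+1} − x_{i+1}·y_i), indices taken mod 8.
Cross-terms: 3, 0, -2, -12, -30, -32, 2, -9  ⇒  Σ = -80
Area = |Σ|/2 = 40.

40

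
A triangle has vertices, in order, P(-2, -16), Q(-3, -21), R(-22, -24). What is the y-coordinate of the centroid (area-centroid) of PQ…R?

-61/3

Apply the shoelace (surveyor's) formula. First the cross-terms c_i = x_i·y_{i+1} − x_{i+1}·y_i:
  -6, -390, 304  ⇒  2A = -92, A = -46.
Then Σ (y_i + y_{i+1})·c_i = 5612, so ȳ = 5612 / (6·(-46)) = -61/3.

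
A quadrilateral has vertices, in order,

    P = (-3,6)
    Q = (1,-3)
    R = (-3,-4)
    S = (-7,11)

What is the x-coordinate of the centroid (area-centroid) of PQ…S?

-3

Apply the surveyor's formula. First the cross-terms c_i = x_i·y_{i+1} − x_{i+1}·y_i:
  3, -13, -61, -9  ⇒  2A = -80, A = -40.
Then Σ (x_i + x_{i+1})·c_i = 720, so x̄ = 720 / (6·(-40)) = -3.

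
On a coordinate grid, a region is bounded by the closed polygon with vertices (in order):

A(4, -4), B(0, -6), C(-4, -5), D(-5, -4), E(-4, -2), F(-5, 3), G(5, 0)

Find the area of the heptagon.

60

Σ = (-24) + (-24) + (-9) + (-6) + (-22) + (-15) + (-20) = -120
Area = |Σ|/2 = 60.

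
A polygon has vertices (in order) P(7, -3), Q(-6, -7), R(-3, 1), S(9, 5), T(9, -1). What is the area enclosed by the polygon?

96

Apply the shoelace formula: 2A = Σ (x_i·y_{i+1} − x_{i+1}·y_i), indices taken mod 5.
Cross-terms: -67, -27, -24, -54, -20  ⇒  Σ = -192
Area = |Σ|/2 = 96.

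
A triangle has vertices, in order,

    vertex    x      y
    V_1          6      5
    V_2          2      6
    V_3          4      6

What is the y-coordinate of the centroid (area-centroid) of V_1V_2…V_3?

Apply Gauss's area formula. First the cross-terms c_i = x_i·y_{i+1} − x_{i+1}·y_i:
  26, -12, -16  ⇒  2A = -2, A = -1.
Then Σ (y_i + y_{i+1})·c_i = -34, so ȳ = -34 / (6·(-1)) = 17/3.

17/3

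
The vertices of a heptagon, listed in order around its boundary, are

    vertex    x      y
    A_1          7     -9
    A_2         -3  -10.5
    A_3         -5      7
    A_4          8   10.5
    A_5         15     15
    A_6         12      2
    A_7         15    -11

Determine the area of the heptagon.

345

Apply Gauss's area formula: 2A = Σ (x_i·y_{i+1} − x_{i+1}·y_i), indices taken mod 7.
Σ = (-100.5) + (-73.5) + (-108.5) + (-37.5) + (-150) + (-162) + (-58) = -690
Area = |Σ|/2 = 345.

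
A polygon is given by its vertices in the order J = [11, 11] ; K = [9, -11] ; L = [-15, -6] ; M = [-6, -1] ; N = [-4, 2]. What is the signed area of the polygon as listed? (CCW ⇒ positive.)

-271

Apply the shoelace (surveyor's) formula: 2A = Σ (x_i·y_{i+1} − x_{i+1}·y_i), indices taken mod 5.
Σ = (-220) + (-219) + (-21) + (-16) + (-66) = -542
Signed area = Σ/2 = -271 (negative ⇒ clockwise traversal).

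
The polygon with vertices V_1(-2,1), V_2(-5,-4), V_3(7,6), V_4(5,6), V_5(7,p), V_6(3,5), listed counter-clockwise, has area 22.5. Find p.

The doubled signed area Σ (x_i y_{i+1} − x_{i+1} y_i) is linear in p.
With p=0 it equals 29; the coefficient of p is 2 (from the two edges through V_5).
So 2·p + 29 = 2·22.5 = 45 ⇒ p = 8.

8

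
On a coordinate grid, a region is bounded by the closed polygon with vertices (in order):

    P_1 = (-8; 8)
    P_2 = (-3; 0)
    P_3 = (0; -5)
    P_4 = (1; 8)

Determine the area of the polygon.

58

Apply the surveyor's formula: 2A = Σ (x_i·y_{i+1} − x_{i+1}·y_i), indices taken mod 4.
P_1→P_2: (-8)(0) − (-3)(8) = 24
P_2→P_3: (-3)(-5) − (0)(0) = 15
P_3→P_4: (0)(8) − (1)(-5) = 5
P_4→P_1: (1)(8) − (-8)(8) = 72
Σ = 116
Area = |Σ|/2 = 58.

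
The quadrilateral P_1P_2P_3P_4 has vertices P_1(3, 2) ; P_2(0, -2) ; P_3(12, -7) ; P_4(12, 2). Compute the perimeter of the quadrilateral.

36

|P_1P_2| = √((-3)² + (-4)²) = √25 = 5
|P_2P_3| = √((12)² + (-5)²) = √169 = 13
|P_3P_4| = √((0)² + (9)²) = √81 = 9
|P_4P_1| = √((-9)² + (0)²) = √81 = 9
Perimeter = 5 + 13 + 9 + 9 = 36.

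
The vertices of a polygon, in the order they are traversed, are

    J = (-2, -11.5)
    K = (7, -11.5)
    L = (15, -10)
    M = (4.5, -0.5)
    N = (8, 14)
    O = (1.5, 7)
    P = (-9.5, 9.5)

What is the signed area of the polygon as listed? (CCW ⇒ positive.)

277.25

Apply the shoelace formula: 2A = Σ (x_i·y_{i+1} − x_{i+1}·y_i), indices taken mod 7.
J→K: (-2)(-11.5) − (7)(-11.5) = 103.5
K→L: (7)(-10) − (15)(-11.5) = 102.5
L→M: (15)(-0.5) − (4.5)(-10) = 37.5
M→N: (4.5)(14) − (8)(-0.5) = 67
N→O: (8)(7) − (1.5)(14) = 35
O→P: (1.5)(9.5) − (-9.5)(7) = 80.75
P→J: (-9.5)(-11.5) − (-2)(9.5) = 128.25
Σ = 554.5
Signed area = Σ/2 = 277.25 (positive ⇒ counter-clockwise traversal).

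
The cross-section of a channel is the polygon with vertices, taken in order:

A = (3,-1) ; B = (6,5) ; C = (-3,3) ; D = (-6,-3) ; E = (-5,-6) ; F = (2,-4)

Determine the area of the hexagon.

72

Σ = (21) + (33) + (27) + (21) + (32) + (10) = 144
Area = |Σ|/2 = 72.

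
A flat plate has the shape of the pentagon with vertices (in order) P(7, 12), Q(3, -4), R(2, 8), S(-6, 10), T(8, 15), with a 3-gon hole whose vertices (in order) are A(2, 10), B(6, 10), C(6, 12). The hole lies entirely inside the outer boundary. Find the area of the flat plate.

Outer boundary:
Apply the surveyor's formula: 2A = Σ (x_i·y_{i+1} − x_{i+1}·y_i), indices taken mod 5.
Cross-terms: -64, 32, 68, -170, -9  ⇒  Σ = -143
Area = |Σ|/2 = 71.5.
Hole:
Apply Gauss's area formula: 2A = Σ (x_i·y_{i+1} − x_{i+1}·y_i), indices taken mod 3.
A→B: (2)(10) − (6)(10) = -40
B→C: (6)(12) − (6)(10) = 12
C→A: (6)(10) − (2)(12) = 36
Σ = 8
Area = |Σ|/2 = 4.
Net area = 71.5 − 4 = 67.5.

67.5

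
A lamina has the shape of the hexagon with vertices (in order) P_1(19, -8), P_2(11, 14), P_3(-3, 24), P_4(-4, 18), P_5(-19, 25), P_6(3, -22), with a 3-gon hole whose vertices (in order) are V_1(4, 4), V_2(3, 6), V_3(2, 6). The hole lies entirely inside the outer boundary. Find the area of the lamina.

Outer boundary:
Apply the shoelace formula: 2A = Σ (x_i·y_{i+1} − x_{i+1}·y_i), indices taken mod 6.
Σ = (354) + (306) + (42) + (242) + (343) + (394) = 1681
Area = |Σ|/2 = 840.5.
Hole:
Cross-terms: 12, 6, -16  ⇒  Σ = 2
Area = |Σ|/2 = 1.
Net area = 840.5 − 1 = 839.5.

839.5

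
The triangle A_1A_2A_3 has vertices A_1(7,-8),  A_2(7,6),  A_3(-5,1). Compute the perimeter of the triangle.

|A_1A_2| = √((0)² + (14)²) = √196 = 14
|A_2A_3| = √((-12)² + (-5)²) = √169 = 13
|A_3A_1| = √((12)² + (-9)²) = √225 = 15
Perimeter = 14 + 13 + 15 = 42.

42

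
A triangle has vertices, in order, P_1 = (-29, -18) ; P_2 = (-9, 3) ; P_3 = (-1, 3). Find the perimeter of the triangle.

72

|P_1P_2| = √((20)² + (21)²) = √841 = 29
|P_2P_3| = √((8)² + (0)²) = √64 = 8
|P_3P_1| = √((-28)² + (-21)²) = √1225 = 35
Perimeter = 29 + 8 + 35 = 72.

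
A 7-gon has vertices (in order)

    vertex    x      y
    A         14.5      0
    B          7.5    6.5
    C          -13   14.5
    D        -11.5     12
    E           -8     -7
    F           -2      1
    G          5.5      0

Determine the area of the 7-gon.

Σ = (94.25) + (193.25) + (10.75) + (176.5) + (-22) + (-5.5) + (0) = 447.25
Area = |Σ|/2 = 223.625.

223.625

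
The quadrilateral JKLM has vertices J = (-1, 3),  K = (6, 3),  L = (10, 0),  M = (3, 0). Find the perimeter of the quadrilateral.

24

|JK| = √((7)² + (0)²) = √49 = 7
|KL| = √((4)² + (-3)²) = √25 = 5
|LM| = √((-7)² + (0)²) = √49 = 7
|MJ| = √((-4)² + (3)²) = √25 = 5
Perimeter = 7 + 5 + 7 + 5 = 24.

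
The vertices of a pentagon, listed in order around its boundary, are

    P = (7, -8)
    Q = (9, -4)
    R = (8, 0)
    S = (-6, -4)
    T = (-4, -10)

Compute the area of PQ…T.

Cross-terms: 44, 32, -32, 44, 102  ⇒  Σ = 190
Area = |Σ|/2 = 95.

95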